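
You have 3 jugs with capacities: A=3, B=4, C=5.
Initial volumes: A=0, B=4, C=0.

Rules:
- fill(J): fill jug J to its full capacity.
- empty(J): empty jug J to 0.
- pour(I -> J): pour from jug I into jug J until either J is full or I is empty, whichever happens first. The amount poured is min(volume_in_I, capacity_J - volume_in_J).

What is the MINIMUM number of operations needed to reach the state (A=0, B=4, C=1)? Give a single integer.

BFS from (A=0, B=4, C=0). One shortest path:
  1. empty(B) -> (A=0 B=0 C=0)
  2. fill(C) -> (A=0 B=0 C=5)
  3. pour(C -> B) -> (A=0 B=4 C=1)
Reached target in 3 moves.

Answer: 3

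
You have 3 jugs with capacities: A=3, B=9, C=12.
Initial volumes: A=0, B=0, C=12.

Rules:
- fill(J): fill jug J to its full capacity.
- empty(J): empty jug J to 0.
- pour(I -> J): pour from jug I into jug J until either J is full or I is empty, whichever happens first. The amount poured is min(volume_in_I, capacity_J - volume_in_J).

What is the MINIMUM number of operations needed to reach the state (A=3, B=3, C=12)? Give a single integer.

BFS from (A=0, B=0, C=12). One shortest path:
  1. fill(A) -> (A=3 B=0 C=12)
  2. pour(A -> B) -> (A=0 B=3 C=12)
  3. fill(A) -> (A=3 B=3 C=12)
Reached target in 3 moves.

Answer: 3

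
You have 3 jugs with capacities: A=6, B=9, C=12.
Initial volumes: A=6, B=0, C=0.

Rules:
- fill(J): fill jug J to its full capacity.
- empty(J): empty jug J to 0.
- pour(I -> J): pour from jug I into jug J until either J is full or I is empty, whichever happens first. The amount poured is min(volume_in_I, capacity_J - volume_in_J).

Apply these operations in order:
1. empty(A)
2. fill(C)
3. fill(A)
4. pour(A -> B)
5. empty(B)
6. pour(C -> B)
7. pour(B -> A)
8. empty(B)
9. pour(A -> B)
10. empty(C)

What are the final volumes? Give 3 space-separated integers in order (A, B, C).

Answer: 0 6 0

Derivation:
Step 1: empty(A) -> (A=0 B=0 C=0)
Step 2: fill(C) -> (A=0 B=0 C=12)
Step 3: fill(A) -> (A=6 B=0 C=12)
Step 4: pour(A -> B) -> (A=0 B=6 C=12)
Step 5: empty(B) -> (A=0 B=0 C=12)
Step 6: pour(C -> B) -> (A=0 B=9 C=3)
Step 7: pour(B -> A) -> (A=6 B=3 C=3)
Step 8: empty(B) -> (A=6 B=0 C=3)
Step 9: pour(A -> B) -> (A=0 B=6 C=3)
Step 10: empty(C) -> (A=0 B=6 C=0)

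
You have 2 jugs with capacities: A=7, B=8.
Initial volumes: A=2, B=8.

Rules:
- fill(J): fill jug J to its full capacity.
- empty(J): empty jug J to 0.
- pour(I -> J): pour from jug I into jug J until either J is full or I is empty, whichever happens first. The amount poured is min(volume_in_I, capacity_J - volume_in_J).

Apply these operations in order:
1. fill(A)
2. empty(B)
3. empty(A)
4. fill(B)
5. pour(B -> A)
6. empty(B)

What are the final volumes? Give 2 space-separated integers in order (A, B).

Step 1: fill(A) -> (A=7 B=8)
Step 2: empty(B) -> (A=7 B=0)
Step 3: empty(A) -> (A=0 B=0)
Step 4: fill(B) -> (A=0 B=8)
Step 5: pour(B -> A) -> (A=7 B=1)
Step 6: empty(B) -> (A=7 B=0)

Answer: 7 0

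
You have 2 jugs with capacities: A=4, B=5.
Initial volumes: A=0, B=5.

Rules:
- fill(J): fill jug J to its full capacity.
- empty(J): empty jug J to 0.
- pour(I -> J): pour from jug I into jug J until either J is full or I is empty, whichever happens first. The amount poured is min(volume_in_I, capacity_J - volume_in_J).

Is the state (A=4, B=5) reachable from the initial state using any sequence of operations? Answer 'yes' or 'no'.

Answer: yes

Derivation:
BFS from (A=0, B=5):
  1. fill(A) -> (A=4 B=5)
Target reached → yes.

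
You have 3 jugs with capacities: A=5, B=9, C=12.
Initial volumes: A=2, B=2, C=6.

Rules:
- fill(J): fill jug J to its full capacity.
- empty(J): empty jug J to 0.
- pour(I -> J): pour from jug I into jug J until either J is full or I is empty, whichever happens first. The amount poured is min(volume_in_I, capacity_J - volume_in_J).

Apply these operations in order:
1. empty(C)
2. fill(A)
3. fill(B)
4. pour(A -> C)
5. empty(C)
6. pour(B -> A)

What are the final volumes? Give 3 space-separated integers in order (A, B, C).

Step 1: empty(C) -> (A=2 B=2 C=0)
Step 2: fill(A) -> (A=5 B=2 C=0)
Step 3: fill(B) -> (A=5 B=9 C=0)
Step 4: pour(A -> C) -> (A=0 B=9 C=5)
Step 5: empty(C) -> (A=0 B=9 C=0)
Step 6: pour(B -> A) -> (A=5 B=4 C=0)

Answer: 5 4 0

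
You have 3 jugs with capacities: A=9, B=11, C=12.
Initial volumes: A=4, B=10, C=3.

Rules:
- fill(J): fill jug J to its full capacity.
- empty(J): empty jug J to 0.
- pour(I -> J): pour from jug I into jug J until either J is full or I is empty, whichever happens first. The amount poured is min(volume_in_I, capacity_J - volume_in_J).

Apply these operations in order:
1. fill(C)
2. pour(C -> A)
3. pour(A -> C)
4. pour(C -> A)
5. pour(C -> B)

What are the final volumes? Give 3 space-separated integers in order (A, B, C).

Answer: 9 11 6

Derivation:
Step 1: fill(C) -> (A=4 B=10 C=12)
Step 2: pour(C -> A) -> (A=9 B=10 C=7)
Step 3: pour(A -> C) -> (A=4 B=10 C=12)
Step 4: pour(C -> A) -> (A=9 B=10 C=7)
Step 5: pour(C -> B) -> (A=9 B=11 C=6)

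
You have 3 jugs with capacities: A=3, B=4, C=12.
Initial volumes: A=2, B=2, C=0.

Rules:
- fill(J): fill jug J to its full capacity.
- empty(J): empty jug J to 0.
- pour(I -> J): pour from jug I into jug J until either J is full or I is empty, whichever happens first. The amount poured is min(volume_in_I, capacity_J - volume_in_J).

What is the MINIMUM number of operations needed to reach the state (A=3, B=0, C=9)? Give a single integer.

Answer: 4

Derivation:
BFS from (A=2, B=2, C=0). One shortest path:
  1. empty(A) -> (A=0 B=2 C=0)
  2. empty(B) -> (A=0 B=0 C=0)
  3. fill(C) -> (A=0 B=0 C=12)
  4. pour(C -> A) -> (A=3 B=0 C=9)
Reached target in 4 moves.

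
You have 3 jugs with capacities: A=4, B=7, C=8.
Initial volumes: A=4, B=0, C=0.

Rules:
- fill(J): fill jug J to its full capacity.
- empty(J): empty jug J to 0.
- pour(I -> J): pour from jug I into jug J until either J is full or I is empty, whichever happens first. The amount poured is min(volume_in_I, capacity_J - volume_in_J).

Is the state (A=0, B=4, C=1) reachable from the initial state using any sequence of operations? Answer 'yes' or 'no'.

Answer: yes

Derivation:
BFS from (A=4, B=0, C=0):
  1. fill(C) -> (A=4 B=0 C=8)
  2. pour(C -> B) -> (A=4 B=7 C=1)
  3. empty(B) -> (A=4 B=0 C=1)
  4. pour(A -> B) -> (A=0 B=4 C=1)
Target reached → yes.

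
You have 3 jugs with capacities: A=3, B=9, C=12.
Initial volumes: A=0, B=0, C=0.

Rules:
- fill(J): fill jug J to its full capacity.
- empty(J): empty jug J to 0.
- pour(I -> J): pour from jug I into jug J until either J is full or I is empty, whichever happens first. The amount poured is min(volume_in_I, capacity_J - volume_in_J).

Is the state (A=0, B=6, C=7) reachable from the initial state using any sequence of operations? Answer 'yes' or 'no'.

BFS explored all 40 reachable states.
Reachable set includes: (0,0,0), (0,0,3), (0,0,6), (0,0,9), (0,0,12), (0,3,0), (0,3,3), (0,3,6), (0,3,9), (0,3,12), (0,6,0), (0,6,3) ...
Target (A=0, B=6, C=7) not in reachable set → no.

Answer: no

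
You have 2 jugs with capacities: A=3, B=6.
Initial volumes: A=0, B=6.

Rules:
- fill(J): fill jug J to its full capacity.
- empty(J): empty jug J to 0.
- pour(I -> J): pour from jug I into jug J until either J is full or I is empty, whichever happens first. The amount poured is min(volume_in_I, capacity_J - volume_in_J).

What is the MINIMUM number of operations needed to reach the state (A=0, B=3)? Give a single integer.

Answer: 2

Derivation:
BFS from (A=0, B=6). One shortest path:
  1. pour(B -> A) -> (A=3 B=3)
  2. empty(A) -> (A=0 B=3)
Reached target in 2 moves.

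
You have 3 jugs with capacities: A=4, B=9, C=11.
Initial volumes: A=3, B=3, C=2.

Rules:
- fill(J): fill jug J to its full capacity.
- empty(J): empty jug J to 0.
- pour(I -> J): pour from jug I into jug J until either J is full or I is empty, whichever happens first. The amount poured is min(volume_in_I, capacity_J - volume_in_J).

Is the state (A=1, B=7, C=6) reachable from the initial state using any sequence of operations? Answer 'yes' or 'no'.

Answer: no

Derivation:
BFS explored all 361 reachable states.
Reachable set includes: (0,0,0), (0,0,1), (0,0,2), (0,0,3), (0,0,4), (0,0,5), (0,0,6), (0,0,7), (0,0,8), (0,0,9), (0,0,10), (0,0,11) ...
Target (A=1, B=7, C=6) not in reachable set → no.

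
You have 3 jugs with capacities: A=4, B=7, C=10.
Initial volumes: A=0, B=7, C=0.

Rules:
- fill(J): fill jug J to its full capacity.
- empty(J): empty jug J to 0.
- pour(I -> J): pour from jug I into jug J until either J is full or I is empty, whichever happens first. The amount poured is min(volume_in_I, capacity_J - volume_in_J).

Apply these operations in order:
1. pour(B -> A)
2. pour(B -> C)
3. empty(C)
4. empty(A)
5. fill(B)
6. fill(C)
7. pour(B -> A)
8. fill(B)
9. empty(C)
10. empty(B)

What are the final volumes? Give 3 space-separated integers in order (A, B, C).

Step 1: pour(B -> A) -> (A=4 B=3 C=0)
Step 2: pour(B -> C) -> (A=4 B=0 C=3)
Step 3: empty(C) -> (A=4 B=0 C=0)
Step 4: empty(A) -> (A=0 B=0 C=0)
Step 5: fill(B) -> (A=0 B=7 C=0)
Step 6: fill(C) -> (A=0 B=7 C=10)
Step 7: pour(B -> A) -> (A=4 B=3 C=10)
Step 8: fill(B) -> (A=4 B=7 C=10)
Step 9: empty(C) -> (A=4 B=7 C=0)
Step 10: empty(B) -> (A=4 B=0 C=0)

Answer: 4 0 0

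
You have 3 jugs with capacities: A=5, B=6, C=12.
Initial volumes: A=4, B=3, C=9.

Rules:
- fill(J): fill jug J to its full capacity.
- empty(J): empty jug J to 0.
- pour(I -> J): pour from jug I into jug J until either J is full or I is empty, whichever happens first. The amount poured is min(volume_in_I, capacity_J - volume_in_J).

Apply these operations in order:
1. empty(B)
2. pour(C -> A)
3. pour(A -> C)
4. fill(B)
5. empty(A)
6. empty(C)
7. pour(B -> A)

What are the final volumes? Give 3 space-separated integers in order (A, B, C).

Answer: 5 1 0

Derivation:
Step 1: empty(B) -> (A=4 B=0 C=9)
Step 2: pour(C -> A) -> (A=5 B=0 C=8)
Step 3: pour(A -> C) -> (A=1 B=0 C=12)
Step 4: fill(B) -> (A=1 B=6 C=12)
Step 5: empty(A) -> (A=0 B=6 C=12)
Step 6: empty(C) -> (A=0 B=6 C=0)
Step 7: pour(B -> A) -> (A=5 B=1 C=0)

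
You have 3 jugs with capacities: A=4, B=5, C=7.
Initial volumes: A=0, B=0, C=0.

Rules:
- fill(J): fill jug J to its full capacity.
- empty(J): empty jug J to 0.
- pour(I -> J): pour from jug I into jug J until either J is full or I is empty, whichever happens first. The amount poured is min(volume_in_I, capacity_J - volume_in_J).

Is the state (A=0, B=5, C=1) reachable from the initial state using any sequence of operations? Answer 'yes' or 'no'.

BFS from (A=0, B=0, C=0):
  1. fill(B) -> (A=0 B=5 C=0)
  2. pour(B -> A) -> (A=4 B=1 C=0)
  3. empty(A) -> (A=0 B=1 C=0)
  4. pour(B -> C) -> (A=0 B=0 C=1)
  5. fill(B) -> (A=0 B=5 C=1)
Target reached → yes.

Answer: yes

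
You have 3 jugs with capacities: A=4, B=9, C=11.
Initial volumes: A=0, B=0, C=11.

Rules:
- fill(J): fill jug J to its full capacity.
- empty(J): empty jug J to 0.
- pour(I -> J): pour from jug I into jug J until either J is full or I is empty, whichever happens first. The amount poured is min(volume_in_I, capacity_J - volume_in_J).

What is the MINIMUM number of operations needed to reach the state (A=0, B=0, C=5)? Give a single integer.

Answer: 5

Derivation:
BFS from (A=0, B=0, C=11). One shortest path:
  1. fill(B) -> (A=0 B=9 C=11)
  2. empty(C) -> (A=0 B=9 C=0)
  3. pour(B -> A) -> (A=4 B=5 C=0)
  4. empty(A) -> (A=0 B=5 C=0)
  5. pour(B -> C) -> (A=0 B=0 C=5)
Reached target in 5 moves.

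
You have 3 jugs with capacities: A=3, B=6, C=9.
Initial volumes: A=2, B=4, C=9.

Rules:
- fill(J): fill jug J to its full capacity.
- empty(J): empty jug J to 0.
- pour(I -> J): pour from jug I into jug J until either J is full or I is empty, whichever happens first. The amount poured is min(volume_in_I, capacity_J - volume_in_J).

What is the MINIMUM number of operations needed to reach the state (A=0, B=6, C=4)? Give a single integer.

Answer: 4

Derivation:
BFS from (A=2, B=4, C=9). One shortest path:
  1. empty(A) -> (A=0 B=4 C=9)
  2. empty(C) -> (A=0 B=4 C=0)
  3. pour(B -> C) -> (A=0 B=0 C=4)
  4. fill(B) -> (A=0 B=6 C=4)
Reached target in 4 moves.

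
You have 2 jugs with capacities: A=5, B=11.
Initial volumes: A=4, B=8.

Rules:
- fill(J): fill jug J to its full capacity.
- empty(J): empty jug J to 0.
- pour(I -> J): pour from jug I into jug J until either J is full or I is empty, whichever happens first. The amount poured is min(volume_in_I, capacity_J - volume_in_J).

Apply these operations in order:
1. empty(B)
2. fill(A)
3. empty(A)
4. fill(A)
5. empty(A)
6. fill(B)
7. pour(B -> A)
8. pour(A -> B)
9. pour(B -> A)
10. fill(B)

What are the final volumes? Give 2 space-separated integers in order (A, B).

Step 1: empty(B) -> (A=4 B=0)
Step 2: fill(A) -> (A=5 B=0)
Step 3: empty(A) -> (A=0 B=0)
Step 4: fill(A) -> (A=5 B=0)
Step 5: empty(A) -> (A=0 B=0)
Step 6: fill(B) -> (A=0 B=11)
Step 7: pour(B -> A) -> (A=5 B=6)
Step 8: pour(A -> B) -> (A=0 B=11)
Step 9: pour(B -> A) -> (A=5 B=6)
Step 10: fill(B) -> (A=5 B=11)

Answer: 5 11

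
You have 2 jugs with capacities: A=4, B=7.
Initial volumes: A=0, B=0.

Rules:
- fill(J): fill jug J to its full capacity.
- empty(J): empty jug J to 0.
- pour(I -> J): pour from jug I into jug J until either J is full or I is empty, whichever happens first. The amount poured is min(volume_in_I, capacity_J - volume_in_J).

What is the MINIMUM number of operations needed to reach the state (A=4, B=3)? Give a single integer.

Answer: 2

Derivation:
BFS from (A=0, B=0). One shortest path:
  1. fill(B) -> (A=0 B=7)
  2. pour(B -> A) -> (A=4 B=3)
Reached target in 2 moves.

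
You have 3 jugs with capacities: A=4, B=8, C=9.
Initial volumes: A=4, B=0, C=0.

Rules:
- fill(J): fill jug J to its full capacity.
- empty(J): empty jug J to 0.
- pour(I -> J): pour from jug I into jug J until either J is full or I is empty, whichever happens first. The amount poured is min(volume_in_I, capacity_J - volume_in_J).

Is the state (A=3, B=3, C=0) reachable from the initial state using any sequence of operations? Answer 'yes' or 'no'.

Answer: yes

Derivation:
BFS from (A=4, B=0, C=0):
  1. fill(B) -> (A=4 B=8 C=0)
  2. pour(A -> C) -> (A=0 B=8 C=4)
  3. fill(A) -> (A=4 B=8 C=4)
  4. pour(B -> C) -> (A=4 B=3 C=9)
  5. empty(C) -> (A=4 B=3 C=0)
  6. pour(A -> C) -> (A=0 B=3 C=4)
  7. pour(B -> A) -> (A=3 B=0 C=4)
  8. fill(B) -> (A=3 B=8 C=4)
  9. pour(B -> C) -> (A=3 B=3 C=9)
  10. empty(C) -> (A=3 B=3 C=0)
Target reached → yes.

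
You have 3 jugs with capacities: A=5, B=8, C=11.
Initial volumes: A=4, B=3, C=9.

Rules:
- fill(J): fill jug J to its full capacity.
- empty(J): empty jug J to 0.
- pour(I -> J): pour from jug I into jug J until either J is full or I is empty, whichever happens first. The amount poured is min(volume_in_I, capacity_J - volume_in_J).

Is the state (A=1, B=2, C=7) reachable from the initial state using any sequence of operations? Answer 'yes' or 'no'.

BFS explored all 369 reachable states.
Reachable set includes: (0,0,0), (0,0,1), (0,0,2), (0,0,3), (0,0,4), (0,0,5), (0,0,6), (0,0,7), (0,0,8), (0,0,9), (0,0,10), (0,0,11) ...
Target (A=1, B=2, C=7) not in reachable set → no.

Answer: no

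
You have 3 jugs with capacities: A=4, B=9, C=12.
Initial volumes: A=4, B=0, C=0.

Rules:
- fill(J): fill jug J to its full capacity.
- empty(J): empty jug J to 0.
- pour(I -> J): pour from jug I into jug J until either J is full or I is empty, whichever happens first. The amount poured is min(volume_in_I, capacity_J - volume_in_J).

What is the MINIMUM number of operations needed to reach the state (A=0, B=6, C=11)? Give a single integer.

Answer: 8

Derivation:
BFS from (A=4, B=0, C=0). One shortest path:
  1. fill(B) -> (A=4 B=9 C=0)
  2. pour(B -> C) -> (A=4 B=0 C=9)
  3. pour(A -> B) -> (A=0 B=4 C=9)
  4. fill(A) -> (A=4 B=4 C=9)
  5. pour(A -> C) -> (A=1 B=4 C=12)
  6. pour(C -> B) -> (A=1 B=9 C=7)
  7. pour(B -> A) -> (A=4 B=6 C=7)
  8. pour(A -> C) -> (A=0 B=6 C=11)
Reached target in 8 moves.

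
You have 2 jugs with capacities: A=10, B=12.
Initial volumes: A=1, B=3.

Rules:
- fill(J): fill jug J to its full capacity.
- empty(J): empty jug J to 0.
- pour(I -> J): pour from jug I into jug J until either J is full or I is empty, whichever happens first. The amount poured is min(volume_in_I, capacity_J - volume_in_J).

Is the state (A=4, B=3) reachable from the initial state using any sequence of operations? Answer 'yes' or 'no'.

Answer: no

Derivation:
BFS explored all 45 reachable states.
Reachable set includes: (0,0), (0,1), (0,2), (0,3), (0,4), (0,5), (0,6), (0,7), (0,8), (0,9), (0,10), (0,11) ...
Target (A=4, B=3) not in reachable set → no.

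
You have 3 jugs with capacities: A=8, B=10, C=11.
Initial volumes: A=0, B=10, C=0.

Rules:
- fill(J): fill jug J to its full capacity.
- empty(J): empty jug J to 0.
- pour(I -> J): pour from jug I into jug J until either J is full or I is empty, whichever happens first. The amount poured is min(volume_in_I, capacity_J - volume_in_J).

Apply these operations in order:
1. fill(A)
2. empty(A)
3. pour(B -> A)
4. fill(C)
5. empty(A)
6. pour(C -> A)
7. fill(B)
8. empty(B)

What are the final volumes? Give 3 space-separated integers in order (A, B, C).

Step 1: fill(A) -> (A=8 B=10 C=0)
Step 2: empty(A) -> (A=0 B=10 C=0)
Step 3: pour(B -> A) -> (A=8 B=2 C=0)
Step 4: fill(C) -> (A=8 B=2 C=11)
Step 5: empty(A) -> (A=0 B=2 C=11)
Step 6: pour(C -> A) -> (A=8 B=2 C=3)
Step 7: fill(B) -> (A=8 B=10 C=3)
Step 8: empty(B) -> (A=8 B=0 C=3)

Answer: 8 0 3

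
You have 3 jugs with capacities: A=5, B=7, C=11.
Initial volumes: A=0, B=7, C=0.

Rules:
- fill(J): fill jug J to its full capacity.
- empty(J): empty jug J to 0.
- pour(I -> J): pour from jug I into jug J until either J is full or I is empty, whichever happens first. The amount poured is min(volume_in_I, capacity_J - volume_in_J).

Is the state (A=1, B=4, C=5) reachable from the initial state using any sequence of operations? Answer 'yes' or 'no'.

BFS explored all 336 reachable states.
Reachable set includes: (0,0,0), (0,0,1), (0,0,2), (0,0,3), (0,0,4), (0,0,5), (0,0,6), (0,0,7), (0,0,8), (0,0,9), (0,0,10), (0,0,11) ...
Target (A=1, B=4, C=5) not in reachable set → no.

Answer: no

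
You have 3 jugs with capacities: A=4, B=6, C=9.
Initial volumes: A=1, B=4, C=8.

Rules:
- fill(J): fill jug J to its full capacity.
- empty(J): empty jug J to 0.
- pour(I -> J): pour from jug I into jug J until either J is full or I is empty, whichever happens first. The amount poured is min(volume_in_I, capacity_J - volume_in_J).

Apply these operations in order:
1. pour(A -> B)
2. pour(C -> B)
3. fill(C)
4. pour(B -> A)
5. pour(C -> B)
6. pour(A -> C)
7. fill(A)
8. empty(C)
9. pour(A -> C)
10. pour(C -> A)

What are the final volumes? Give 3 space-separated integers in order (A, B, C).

Answer: 4 6 0

Derivation:
Step 1: pour(A -> B) -> (A=0 B=5 C=8)
Step 2: pour(C -> B) -> (A=0 B=6 C=7)
Step 3: fill(C) -> (A=0 B=6 C=9)
Step 4: pour(B -> A) -> (A=4 B=2 C=9)
Step 5: pour(C -> B) -> (A=4 B=6 C=5)
Step 6: pour(A -> C) -> (A=0 B=6 C=9)
Step 7: fill(A) -> (A=4 B=6 C=9)
Step 8: empty(C) -> (A=4 B=6 C=0)
Step 9: pour(A -> C) -> (A=0 B=6 C=4)
Step 10: pour(C -> A) -> (A=4 B=6 C=0)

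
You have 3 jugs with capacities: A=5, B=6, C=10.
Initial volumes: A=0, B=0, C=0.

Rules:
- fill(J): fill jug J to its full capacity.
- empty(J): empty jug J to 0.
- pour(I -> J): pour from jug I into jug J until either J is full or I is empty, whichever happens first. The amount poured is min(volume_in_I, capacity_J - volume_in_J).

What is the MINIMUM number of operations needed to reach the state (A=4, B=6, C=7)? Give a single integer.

Answer: 8

Derivation:
BFS from (A=0, B=0, C=0). One shortest path:
  1. fill(A) -> (A=5 B=0 C=0)
  2. fill(B) -> (A=5 B=6 C=0)
  3. pour(B -> C) -> (A=5 B=0 C=6)
  4. pour(A -> B) -> (A=0 B=5 C=6)
  5. pour(C -> A) -> (A=5 B=5 C=1)
  6. pour(A -> B) -> (A=4 B=6 C=1)
  7. pour(B -> C) -> (A=4 B=0 C=7)
  8. fill(B) -> (A=4 B=6 C=7)
Reached target in 8 moves.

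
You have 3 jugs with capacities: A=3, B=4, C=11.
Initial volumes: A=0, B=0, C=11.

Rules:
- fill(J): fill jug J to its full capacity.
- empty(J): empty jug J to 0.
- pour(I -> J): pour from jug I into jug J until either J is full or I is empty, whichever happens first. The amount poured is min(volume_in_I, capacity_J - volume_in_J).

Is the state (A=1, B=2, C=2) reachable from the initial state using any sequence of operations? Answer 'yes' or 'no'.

Answer: no

Derivation:
BFS explored all 180 reachable states.
Reachable set includes: (0,0,0), (0,0,1), (0,0,2), (0,0,3), (0,0,4), (0,0,5), (0,0,6), (0,0,7), (0,0,8), (0,0,9), (0,0,10), (0,0,11) ...
Target (A=1, B=2, C=2) not in reachable set → no.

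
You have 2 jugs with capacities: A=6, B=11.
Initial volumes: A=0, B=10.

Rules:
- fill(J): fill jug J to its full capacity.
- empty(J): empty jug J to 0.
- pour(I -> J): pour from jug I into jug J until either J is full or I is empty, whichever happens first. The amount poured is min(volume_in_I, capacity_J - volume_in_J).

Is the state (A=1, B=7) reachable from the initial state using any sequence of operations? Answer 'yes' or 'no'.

BFS explored all 34 reachable states.
Reachable set includes: (0,0), (0,1), (0,2), (0,3), (0,4), (0,5), (0,6), (0,7), (0,8), (0,9), (0,10), (0,11) ...
Target (A=1, B=7) not in reachable set → no.

Answer: no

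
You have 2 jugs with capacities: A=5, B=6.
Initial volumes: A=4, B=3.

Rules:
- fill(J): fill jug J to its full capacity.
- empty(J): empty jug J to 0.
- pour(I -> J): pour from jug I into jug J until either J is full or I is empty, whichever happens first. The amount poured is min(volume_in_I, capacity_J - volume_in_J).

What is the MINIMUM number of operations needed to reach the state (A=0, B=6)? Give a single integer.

BFS from (A=4, B=3). One shortest path:
  1. empty(A) -> (A=0 B=3)
  2. fill(B) -> (A=0 B=6)
Reached target in 2 moves.

Answer: 2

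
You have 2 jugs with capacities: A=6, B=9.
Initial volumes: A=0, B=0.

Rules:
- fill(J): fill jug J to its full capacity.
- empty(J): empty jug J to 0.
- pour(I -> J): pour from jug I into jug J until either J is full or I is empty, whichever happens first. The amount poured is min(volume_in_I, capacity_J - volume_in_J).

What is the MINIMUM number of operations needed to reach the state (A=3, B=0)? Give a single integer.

BFS from (A=0, B=0). One shortest path:
  1. fill(B) -> (A=0 B=9)
  2. pour(B -> A) -> (A=6 B=3)
  3. empty(A) -> (A=0 B=3)
  4. pour(B -> A) -> (A=3 B=0)
Reached target in 4 moves.

Answer: 4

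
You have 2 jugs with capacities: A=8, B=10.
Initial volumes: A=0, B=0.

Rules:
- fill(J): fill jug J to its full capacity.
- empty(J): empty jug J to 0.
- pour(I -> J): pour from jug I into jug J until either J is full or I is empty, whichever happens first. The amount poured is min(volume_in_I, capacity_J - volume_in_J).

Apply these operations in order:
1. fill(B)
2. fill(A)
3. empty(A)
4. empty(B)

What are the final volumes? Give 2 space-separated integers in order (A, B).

Step 1: fill(B) -> (A=0 B=10)
Step 2: fill(A) -> (A=8 B=10)
Step 3: empty(A) -> (A=0 B=10)
Step 4: empty(B) -> (A=0 B=0)

Answer: 0 0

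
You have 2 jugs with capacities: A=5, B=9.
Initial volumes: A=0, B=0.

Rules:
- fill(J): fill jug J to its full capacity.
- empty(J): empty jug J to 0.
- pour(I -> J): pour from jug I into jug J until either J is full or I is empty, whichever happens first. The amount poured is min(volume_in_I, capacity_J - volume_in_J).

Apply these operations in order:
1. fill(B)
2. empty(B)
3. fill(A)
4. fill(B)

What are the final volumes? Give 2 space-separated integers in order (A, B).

Step 1: fill(B) -> (A=0 B=9)
Step 2: empty(B) -> (A=0 B=0)
Step 3: fill(A) -> (A=5 B=0)
Step 4: fill(B) -> (A=5 B=9)

Answer: 5 9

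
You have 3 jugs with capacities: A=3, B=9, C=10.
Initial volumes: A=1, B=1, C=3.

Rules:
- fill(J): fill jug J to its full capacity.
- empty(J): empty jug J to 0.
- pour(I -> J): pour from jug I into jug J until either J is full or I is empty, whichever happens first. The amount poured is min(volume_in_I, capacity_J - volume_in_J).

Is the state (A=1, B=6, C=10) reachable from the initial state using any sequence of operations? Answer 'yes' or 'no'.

BFS from (A=1, B=1, C=3):
  1. fill(A) -> (A=3 B=1 C=3)
  2. pour(A -> C) -> (A=0 B=1 C=6)
  3. pour(B -> A) -> (A=1 B=0 C=6)
  4. pour(C -> B) -> (A=1 B=6 C=0)
  5. fill(C) -> (A=1 B=6 C=10)
Target reached → yes.

Answer: yes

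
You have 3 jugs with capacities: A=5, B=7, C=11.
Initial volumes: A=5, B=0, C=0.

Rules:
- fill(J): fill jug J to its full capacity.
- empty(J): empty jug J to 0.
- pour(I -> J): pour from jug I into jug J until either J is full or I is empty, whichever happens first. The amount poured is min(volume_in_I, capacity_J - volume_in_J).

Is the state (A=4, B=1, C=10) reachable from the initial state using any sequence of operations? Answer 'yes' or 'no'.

BFS explored all 336 reachable states.
Reachable set includes: (0,0,0), (0,0,1), (0,0,2), (0,0,3), (0,0,4), (0,0,5), (0,0,6), (0,0,7), (0,0,8), (0,0,9), (0,0,10), (0,0,11) ...
Target (A=4, B=1, C=10) not in reachable set → no.

Answer: no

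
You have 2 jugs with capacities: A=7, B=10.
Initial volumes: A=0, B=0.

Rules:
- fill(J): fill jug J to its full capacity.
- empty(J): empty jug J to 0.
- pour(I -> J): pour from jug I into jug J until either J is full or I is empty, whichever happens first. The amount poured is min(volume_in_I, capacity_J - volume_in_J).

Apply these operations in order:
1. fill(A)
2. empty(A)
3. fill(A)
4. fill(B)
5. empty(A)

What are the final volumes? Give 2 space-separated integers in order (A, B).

Step 1: fill(A) -> (A=7 B=0)
Step 2: empty(A) -> (A=0 B=0)
Step 3: fill(A) -> (A=7 B=0)
Step 4: fill(B) -> (A=7 B=10)
Step 5: empty(A) -> (A=0 B=10)

Answer: 0 10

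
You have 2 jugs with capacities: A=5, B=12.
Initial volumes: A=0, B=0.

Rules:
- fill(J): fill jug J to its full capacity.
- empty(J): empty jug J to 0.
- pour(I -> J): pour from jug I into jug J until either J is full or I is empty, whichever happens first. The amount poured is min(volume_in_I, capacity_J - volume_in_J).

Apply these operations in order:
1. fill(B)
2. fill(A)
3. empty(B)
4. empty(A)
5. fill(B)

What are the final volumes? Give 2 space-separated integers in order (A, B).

Answer: 0 12

Derivation:
Step 1: fill(B) -> (A=0 B=12)
Step 2: fill(A) -> (A=5 B=12)
Step 3: empty(B) -> (A=5 B=0)
Step 4: empty(A) -> (A=0 B=0)
Step 5: fill(B) -> (A=0 B=12)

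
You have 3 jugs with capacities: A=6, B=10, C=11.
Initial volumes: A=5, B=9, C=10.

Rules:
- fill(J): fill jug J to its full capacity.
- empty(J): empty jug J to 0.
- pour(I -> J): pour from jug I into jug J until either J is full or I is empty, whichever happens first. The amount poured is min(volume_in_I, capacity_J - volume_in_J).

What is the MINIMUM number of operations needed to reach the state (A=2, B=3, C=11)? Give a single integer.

Answer: 6

Derivation:
BFS from (A=5, B=9, C=10). One shortest path:
  1. fill(A) -> (A=6 B=9 C=10)
  2. empty(B) -> (A=6 B=0 C=10)
  3. pour(A -> B) -> (A=0 B=6 C=10)
  4. pour(C -> A) -> (A=6 B=6 C=4)
  5. pour(A -> B) -> (A=2 B=10 C=4)
  6. pour(B -> C) -> (A=2 B=3 C=11)
Reached target in 6 moves.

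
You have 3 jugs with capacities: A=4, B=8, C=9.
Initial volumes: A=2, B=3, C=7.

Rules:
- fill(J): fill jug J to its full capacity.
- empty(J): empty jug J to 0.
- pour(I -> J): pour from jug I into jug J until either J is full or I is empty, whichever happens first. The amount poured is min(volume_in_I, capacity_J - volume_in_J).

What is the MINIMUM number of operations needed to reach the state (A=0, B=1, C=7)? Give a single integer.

BFS from (A=2, B=3, C=7). One shortest path:
  1. pour(B -> A) -> (A=4 B=1 C=7)
  2. empty(A) -> (A=0 B=1 C=7)
Reached target in 2 moves.

Answer: 2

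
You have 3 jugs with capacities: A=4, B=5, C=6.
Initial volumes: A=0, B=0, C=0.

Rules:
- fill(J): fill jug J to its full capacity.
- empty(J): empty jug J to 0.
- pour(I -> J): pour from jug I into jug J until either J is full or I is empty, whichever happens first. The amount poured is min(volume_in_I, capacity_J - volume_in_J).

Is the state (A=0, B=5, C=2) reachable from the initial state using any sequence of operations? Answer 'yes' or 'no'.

Answer: yes

Derivation:
BFS from (A=0, B=0, C=0):
  1. fill(B) -> (A=0 B=5 C=0)
  2. fill(C) -> (A=0 B=5 C=6)
  3. pour(C -> A) -> (A=4 B=5 C=2)
  4. empty(A) -> (A=0 B=5 C=2)
Target reached → yes.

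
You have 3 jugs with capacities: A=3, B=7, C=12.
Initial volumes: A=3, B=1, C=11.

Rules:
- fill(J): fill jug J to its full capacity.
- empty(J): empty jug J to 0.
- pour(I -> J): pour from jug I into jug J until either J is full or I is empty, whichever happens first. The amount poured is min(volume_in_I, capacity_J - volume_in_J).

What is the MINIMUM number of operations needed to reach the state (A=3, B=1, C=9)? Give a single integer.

Answer: 3

Derivation:
BFS from (A=3, B=1, C=11). One shortest path:
  1. empty(A) -> (A=0 B=1 C=11)
  2. fill(C) -> (A=0 B=1 C=12)
  3. pour(C -> A) -> (A=3 B=1 C=9)
Reached target in 3 moves.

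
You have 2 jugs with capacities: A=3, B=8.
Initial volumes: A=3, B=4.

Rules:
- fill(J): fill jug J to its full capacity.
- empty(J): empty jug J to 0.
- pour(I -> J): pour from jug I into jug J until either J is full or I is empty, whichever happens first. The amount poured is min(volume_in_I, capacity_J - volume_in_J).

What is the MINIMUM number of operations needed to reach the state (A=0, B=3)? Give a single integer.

Answer: 2

Derivation:
BFS from (A=3, B=4). One shortest path:
  1. empty(B) -> (A=3 B=0)
  2. pour(A -> B) -> (A=0 B=3)
Reached target in 2 moves.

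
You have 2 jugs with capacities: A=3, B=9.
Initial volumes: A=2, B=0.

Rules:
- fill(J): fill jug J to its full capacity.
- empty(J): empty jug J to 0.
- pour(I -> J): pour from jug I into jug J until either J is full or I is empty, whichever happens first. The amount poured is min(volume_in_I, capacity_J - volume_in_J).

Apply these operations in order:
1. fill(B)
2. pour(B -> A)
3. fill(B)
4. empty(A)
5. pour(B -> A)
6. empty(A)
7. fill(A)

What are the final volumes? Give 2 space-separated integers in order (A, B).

Answer: 3 6

Derivation:
Step 1: fill(B) -> (A=2 B=9)
Step 2: pour(B -> A) -> (A=3 B=8)
Step 3: fill(B) -> (A=3 B=9)
Step 4: empty(A) -> (A=0 B=9)
Step 5: pour(B -> A) -> (A=3 B=6)
Step 6: empty(A) -> (A=0 B=6)
Step 7: fill(A) -> (A=3 B=6)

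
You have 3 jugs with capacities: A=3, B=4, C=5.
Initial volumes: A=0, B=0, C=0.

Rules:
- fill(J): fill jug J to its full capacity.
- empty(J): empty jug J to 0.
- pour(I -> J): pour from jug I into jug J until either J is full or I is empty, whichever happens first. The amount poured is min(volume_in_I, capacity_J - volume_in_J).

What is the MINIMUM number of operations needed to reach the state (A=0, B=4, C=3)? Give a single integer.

Answer: 3

Derivation:
BFS from (A=0, B=0, C=0). One shortest path:
  1. fill(A) -> (A=3 B=0 C=0)
  2. fill(B) -> (A=3 B=4 C=0)
  3. pour(A -> C) -> (A=0 B=4 C=3)
Reached target in 3 moves.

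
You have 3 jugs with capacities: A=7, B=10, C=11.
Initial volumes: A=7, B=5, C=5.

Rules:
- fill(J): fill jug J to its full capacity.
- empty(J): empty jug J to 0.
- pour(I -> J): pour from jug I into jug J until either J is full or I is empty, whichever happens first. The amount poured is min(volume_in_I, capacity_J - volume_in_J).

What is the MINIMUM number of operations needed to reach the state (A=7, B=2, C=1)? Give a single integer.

Answer: 6

Derivation:
BFS from (A=7, B=5, C=5). One shortest path:
  1. pour(A -> C) -> (A=1 B=5 C=11)
  2. pour(B -> A) -> (A=6 B=0 C=11)
  3. pour(C -> B) -> (A=6 B=10 C=1)
  4. pour(B -> A) -> (A=7 B=9 C=1)
  5. empty(A) -> (A=0 B=9 C=1)
  6. pour(B -> A) -> (A=7 B=2 C=1)
Reached target in 6 moves.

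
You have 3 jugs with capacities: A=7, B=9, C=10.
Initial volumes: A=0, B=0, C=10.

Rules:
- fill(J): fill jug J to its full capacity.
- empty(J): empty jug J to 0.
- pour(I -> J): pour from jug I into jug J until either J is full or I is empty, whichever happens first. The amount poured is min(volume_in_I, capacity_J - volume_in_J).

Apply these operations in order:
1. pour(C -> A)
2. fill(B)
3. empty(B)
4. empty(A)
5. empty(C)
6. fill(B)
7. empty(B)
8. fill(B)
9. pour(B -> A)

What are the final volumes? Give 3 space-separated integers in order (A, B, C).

Step 1: pour(C -> A) -> (A=7 B=0 C=3)
Step 2: fill(B) -> (A=7 B=9 C=3)
Step 3: empty(B) -> (A=7 B=0 C=3)
Step 4: empty(A) -> (A=0 B=0 C=3)
Step 5: empty(C) -> (A=0 B=0 C=0)
Step 6: fill(B) -> (A=0 B=9 C=0)
Step 7: empty(B) -> (A=0 B=0 C=0)
Step 8: fill(B) -> (A=0 B=9 C=0)
Step 9: pour(B -> A) -> (A=7 B=2 C=0)

Answer: 7 2 0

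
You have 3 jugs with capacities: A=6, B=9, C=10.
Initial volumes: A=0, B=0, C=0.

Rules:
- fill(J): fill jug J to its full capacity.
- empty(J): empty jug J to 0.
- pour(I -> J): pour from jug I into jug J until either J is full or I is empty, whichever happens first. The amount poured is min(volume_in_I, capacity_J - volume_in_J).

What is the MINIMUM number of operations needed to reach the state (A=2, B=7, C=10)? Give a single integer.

Answer: 8

Derivation:
BFS from (A=0, B=0, C=0). One shortest path:
  1. fill(C) -> (A=0 B=0 C=10)
  2. pour(C -> A) -> (A=6 B=0 C=4)
  3. pour(A -> B) -> (A=0 B=6 C=4)
  4. pour(C -> A) -> (A=4 B=6 C=0)
  5. pour(B -> C) -> (A=4 B=0 C=6)
  6. fill(B) -> (A=4 B=9 C=6)
  7. pour(B -> A) -> (A=6 B=7 C=6)
  8. pour(A -> C) -> (A=2 B=7 C=10)
Reached target in 8 moves.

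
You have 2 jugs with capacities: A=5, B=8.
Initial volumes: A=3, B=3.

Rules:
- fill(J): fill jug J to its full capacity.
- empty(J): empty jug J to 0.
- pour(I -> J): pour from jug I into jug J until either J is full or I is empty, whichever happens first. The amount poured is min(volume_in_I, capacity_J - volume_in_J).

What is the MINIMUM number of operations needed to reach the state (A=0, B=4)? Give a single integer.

BFS from (A=3, B=3). One shortest path:
  1. pour(B -> A) -> (A=5 B=1)
  2. empty(A) -> (A=0 B=1)
  3. pour(B -> A) -> (A=1 B=0)
  4. fill(B) -> (A=1 B=8)
  5. pour(B -> A) -> (A=5 B=4)
  6. empty(A) -> (A=0 B=4)
Reached target in 6 moves.

Answer: 6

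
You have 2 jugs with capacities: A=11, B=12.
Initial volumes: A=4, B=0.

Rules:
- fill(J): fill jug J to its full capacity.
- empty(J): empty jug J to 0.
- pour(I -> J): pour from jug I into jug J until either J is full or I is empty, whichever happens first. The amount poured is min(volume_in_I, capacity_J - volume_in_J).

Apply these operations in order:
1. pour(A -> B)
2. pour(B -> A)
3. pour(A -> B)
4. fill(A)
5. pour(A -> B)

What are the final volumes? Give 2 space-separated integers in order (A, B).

Step 1: pour(A -> B) -> (A=0 B=4)
Step 2: pour(B -> A) -> (A=4 B=0)
Step 3: pour(A -> B) -> (A=0 B=4)
Step 4: fill(A) -> (A=11 B=4)
Step 5: pour(A -> B) -> (A=3 B=12)

Answer: 3 12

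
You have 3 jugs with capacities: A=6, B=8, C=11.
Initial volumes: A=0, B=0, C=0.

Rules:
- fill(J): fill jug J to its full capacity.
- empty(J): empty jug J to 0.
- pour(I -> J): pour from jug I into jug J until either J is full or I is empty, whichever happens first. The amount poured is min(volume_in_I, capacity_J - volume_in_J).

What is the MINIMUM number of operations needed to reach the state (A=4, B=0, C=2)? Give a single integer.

BFS from (A=0, B=0, C=0). One shortest path:
  1. fill(A) -> (A=6 B=0 C=0)
  2. fill(B) -> (A=6 B=8 C=0)
  3. pour(B -> C) -> (A=6 B=0 C=8)
  4. pour(A -> B) -> (A=0 B=6 C=8)
  5. pour(C -> A) -> (A=6 B=6 C=2)
  6. pour(A -> B) -> (A=4 B=8 C=2)
  7. empty(B) -> (A=4 B=0 C=2)
Reached target in 7 moves.

Answer: 7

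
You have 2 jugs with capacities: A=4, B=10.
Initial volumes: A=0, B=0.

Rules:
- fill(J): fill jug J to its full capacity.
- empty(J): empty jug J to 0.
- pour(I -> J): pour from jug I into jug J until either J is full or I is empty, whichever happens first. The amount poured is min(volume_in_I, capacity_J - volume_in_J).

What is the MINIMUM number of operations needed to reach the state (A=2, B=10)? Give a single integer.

Answer: 6

Derivation:
BFS from (A=0, B=0). One shortest path:
  1. fill(A) -> (A=4 B=0)
  2. pour(A -> B) -> (A=0 B=4)
  3. fill(A) -> (A=4 B=4)
  4. pour(A -> B) -> (A=0 B=8)
  5. fill(A) -> (A=4 B=8)
  6. pour(A -> B) -> (A=2 B=10)
Reached target in 6 moves.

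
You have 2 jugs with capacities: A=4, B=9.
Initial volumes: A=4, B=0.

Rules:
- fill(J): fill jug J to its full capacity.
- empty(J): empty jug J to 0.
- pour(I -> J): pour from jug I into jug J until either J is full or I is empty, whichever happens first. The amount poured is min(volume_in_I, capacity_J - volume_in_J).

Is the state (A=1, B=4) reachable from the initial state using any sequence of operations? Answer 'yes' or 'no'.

BFS explored all 26 reachable states.
Reachable set includes: (0,0), (0,1), (0,2), (0,3), (0,4), (0,5), (0,6), (0,7), (0,8), (0,9), (1,0), (1,9) ...
Target (A=1, B=4) not in reachable set → no.

Answer: no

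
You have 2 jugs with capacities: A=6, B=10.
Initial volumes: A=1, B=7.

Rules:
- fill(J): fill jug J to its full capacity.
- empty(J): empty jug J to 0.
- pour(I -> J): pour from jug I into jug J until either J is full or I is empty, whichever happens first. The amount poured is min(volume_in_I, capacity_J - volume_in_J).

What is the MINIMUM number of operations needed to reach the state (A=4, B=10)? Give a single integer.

Answer: 3

Derivation:
BFS from (A=1, B=7). One shortest path:
  1. pour(A -> B) -> (A=0 B=8)
  2. fill(A) -> (A=6 B=8)
  3. pour(A -> B) -> (A=4 B=10)
Reached target in 3 moves.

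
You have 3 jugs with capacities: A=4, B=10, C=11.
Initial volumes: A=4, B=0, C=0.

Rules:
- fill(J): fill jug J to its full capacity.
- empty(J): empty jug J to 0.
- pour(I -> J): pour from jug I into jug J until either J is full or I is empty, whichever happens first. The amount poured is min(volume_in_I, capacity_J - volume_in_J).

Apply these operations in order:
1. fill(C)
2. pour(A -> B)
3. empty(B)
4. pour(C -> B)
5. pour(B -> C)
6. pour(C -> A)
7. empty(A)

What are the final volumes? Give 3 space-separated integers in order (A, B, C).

Step 1: fill(C) -> (A=4 B=0 C=11)
Step 2: pour(A -> B) -> (A=0 B=4 C=11)
Step 3: empty(B) -> (A=0 B=0 C=11)
Step 4: pour(C -> B) -> (A=0 B=10 C=1)
Step 5: pour(B -> C) -> (A=0 B=0 C=11)
Step 6: pour(C -> A) -> (A=4 B=0 C=7)
Step 7: empty(A) -> (A=0 B=0 C=7)

Answer: 0 0 7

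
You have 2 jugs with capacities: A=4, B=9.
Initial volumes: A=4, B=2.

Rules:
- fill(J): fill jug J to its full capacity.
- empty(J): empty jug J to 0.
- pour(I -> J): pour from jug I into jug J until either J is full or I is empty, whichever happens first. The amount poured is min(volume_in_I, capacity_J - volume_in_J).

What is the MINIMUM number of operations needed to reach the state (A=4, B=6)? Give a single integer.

Answer: 2

Derivation:
BFS from (A=4, B=2). One shortest path:
  1. pour(A -> B) -> (A=0 B=6)
  2. fill(A) -> (A=4 B=6)
Reached target in 2 moves.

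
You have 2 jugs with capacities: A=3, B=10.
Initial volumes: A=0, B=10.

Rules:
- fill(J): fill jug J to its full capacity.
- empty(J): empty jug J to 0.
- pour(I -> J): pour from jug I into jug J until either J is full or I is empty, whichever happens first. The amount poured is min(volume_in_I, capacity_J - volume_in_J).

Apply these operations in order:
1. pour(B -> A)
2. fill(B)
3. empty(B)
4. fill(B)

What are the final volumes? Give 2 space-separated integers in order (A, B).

Answer: 3 10

Derivation:
Step 1: pour(B -> A) -> (A=3 B=7)
Step 2: fill(B) -> (A=3 B=10)
Step 3: empty(B) -> (A=3 B=0)
Step 4: fill(B) -> (A=3 B=10)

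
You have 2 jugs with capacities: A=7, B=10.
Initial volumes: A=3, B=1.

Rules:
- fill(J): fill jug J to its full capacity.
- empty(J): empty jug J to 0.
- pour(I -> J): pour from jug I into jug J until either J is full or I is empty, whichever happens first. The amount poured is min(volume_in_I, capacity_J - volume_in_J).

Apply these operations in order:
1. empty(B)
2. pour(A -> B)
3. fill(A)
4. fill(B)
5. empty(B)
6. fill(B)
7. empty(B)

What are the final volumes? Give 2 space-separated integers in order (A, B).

Answer: 7 0

Derivation:
Step 1: empty(B) -> (A=3 B=0)
Step 2: pour(A -> B) -> (A=0 B=3)
Step 3: fill(A) -> (A=7 B=3)
Step 4: fill(B) -> (A=7 B=10)
Step 5: empty(B) -> (A=7 B=0)
Step 6: fill(B) -> (A=7 B=10)
Step 7: empty(B) -> (A=7 B=0)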